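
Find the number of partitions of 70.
4087968

p(n) counts ways to write n as a sum of positive integers (order ignored).
Euler's pentagonal recurrence: p(k) = p(k-1) + p(k-2) - p(k-5) - p(k-7) + p(k-12) + p(k-15) - ... (offsets j(3j∓1)/2, signs ++--, p(0)=1, p(<0)=0).
DP table for k = 0..69: p(0)=1, p(1)=1, p(2)=2, p(3)=3, p(4)=5, p(5)=7, p(6)=11, p(7)=15, p(8)=22, p(9)=30, p(10)=42, p(11)=56, p(12)=77, p(13)=101, p(14)=135, p(15)=176, p(16)=231, p(17)=297, p(18)=385, p(19)=490, p(20)=627, p(21)=792, p(22)=1002, p(23)=1255, p(24)=1575, p(25)=1958, p(26)=2436, p(27)=3010, p(28)=3718, p(29)=4565, p(30)=5604, p(31)=6842, p(32)=8349, p(33)=10143, p(34)=12310, p(35)=14883, p(36)=17977, p(37)=21637, p(38)=26015, p(39)=31185, p(40)=37338, p(41)=44583, p(42)=53174, p(43)=63261, p(44)=75175, p(45)=89134, p(46)=105558, p(47)=124754, p(48)=147273, p(49)=173525, p(50)=204226, p(51)=239943, p(52)=281589, p(53)=329931, p(54)=386155, p(55)=451276, p(56)=526823, p(57)=614154, p(58)=715220, p(59)=831820, p(60)=966467, p(61)=1121505, p(62)=1300156, p(63)=1505499, p(64)=1741630, p(65)=2012558, p(66)=2323520, p(67)=2679689, p(68)=3087735, p(69)=3554345.
Final step: p(70) = p(69) + p(68) - p(65) - p(63) + p(58) + p(55) - p(48) - p(44) + p(35) + p(30) - p(19) - p(13) + p(0)
= 3554345 + 3087735 - 2012558 - 1505499 + 715220 + 451276 - 147273 - 75175 + 14883 + 5604 - 490 - 101 + 1
= 4087968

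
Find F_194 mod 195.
142

Matrix identity: Q^n = [[F_(n+1), F_n], [F_n, F_(n-1)]] with Q = [[1,1],[1,0]].
n = 194 = 11000010₂. Square-and-multiply, entries mod 195:
Q^1 = [[1,1],[1,0]]
Q^3 = (Q^1)²·Q = [[3,2],[2,1]]
Q^6 = (Q^3)² = [[13,8],[8,5]]
Q^12 = (Q^6)² = [[38,144],[144,89]]
Q^24 = (Q^12)² = [[145,153],[153,187]]
Q^48 = (Q^24)² = [[169,96],[96,73]]
Q^97 = (Q^48)²·Q = [[169,142],[142,27]]
Q^194 = (Q^97)² = [[170,142],[142,28]]
F_194 mod 195 = Q^194[0][1] = 142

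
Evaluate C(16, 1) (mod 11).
5

Using Lucas' theorem:
Write n=16 and k=1 in base 11:
n in base 11: [1, 5]
k in base 11: [0, 1]
C(16,1) mod 11 = ∏ C(n_i, k_i) mod 11
Digit binomials (mod 11): C(1,0) = 1; C(5,1) = 5
Product: 1 × 5 = 5 ≡ 5 (mod 11)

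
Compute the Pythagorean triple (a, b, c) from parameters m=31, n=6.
(925, 372, 997)

Euclid's formula: a = m² - n², b = 2mn, c = m² + n²
m = 31, n = 6
a = 31² - 6² = 961 - 36 = 925
b = 2 × 31 × 6 = 372
c = 31² + 6² = 961 + 36 = 997
Verification: 925² + 372² = 855625 + 138384 = 994009 = 997² ✓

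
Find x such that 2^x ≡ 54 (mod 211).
130

Baby-step giant-step with step n = ⌈√211⌉ = 15.
Baby steps 2^j mod 211 (j:value) for j=0..14: 0:1, 1:2, 2:4, 3:8, 4:16, 5:32, 6:64, 7:128, 8:45, 9:90, 10:180, 11:149, 12:87, 13:174, 14:137.
Giant-step multiplier: 2^(-15) ≡ 2^(210-15) = 2^195 ≡ 67 (mod 211).
Giant steps γ_i = 54·67^i mod 211: γ_0=54, γ_1=31, γ_2=178, γ_3=110, γ_4=196, γ_5=50, γ_6=185, γ_7=157, γ_8=180 (in table at j=10).
x = i·n + j = 8·15 + 10 = 130.
Check: 2^130 ≡ 54 (mod 211).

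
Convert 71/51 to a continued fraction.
[1; 2, 1, 1, 4, 2]

Euclidean algorithm steps:
71 = 1 × 51 + 20
51 = 2 × 20 + 11
20 = 1 × 11 + 9
11 = 1 × 9 + 2
9 = 4 × 2 + 1
2 = 2 × 1 + 0
Continued fraction: [1; 2, 1, 1, 4, 2]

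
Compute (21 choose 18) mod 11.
10

Using Lucas' theorem:
Write n=21 and k=18 in base 11:
n in base 11: [1, 10]
k in base 11: [1, 7]
C(21,18) mod 11 = ∏ C(n_i, k_i) mod 11
Digit binomials (mod 11): C(1,1) = 1; C(10,7) = 120 ≡ 10
Product: 1 × 10 = 10 ≡ 10 (mod 11)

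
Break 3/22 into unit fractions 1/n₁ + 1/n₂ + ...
1/8 + 1/88

Greedy algorithm:
3/22: ceiling(22/3) = 8, use 1/8
1/88: ceiling(88/1) = 88, use 1/88
Result: 3/22 = 1/8 + 1/88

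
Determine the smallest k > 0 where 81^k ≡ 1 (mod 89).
22

89 is prime, so ord(81) divides φ(89) = 88.
Divisors of 88: 1, 2, 4, 8, 11, 22, 44, 88.
Repeated squaring: 81^1 ≡ 81, 81^2 ≡ 64, 81^4 ≡ 2, 81^8 ≡ 4, 81^16 ≡ 16, 81^32 ≡ 78, 81^64 ≡ 32 (mod 89).
Test 81^d mod 89 for each divisor d in increasing order:
81^1 ≡ 81
81^2 ≡ 64
81^4 ≡ 2
81^8 ≡ 4
81^11 = 81^8·81^2·81^1 ≡ 88
81^22 = 81^16·81^4·81^2 ≡ 1  ← first divisor giving 1
The order is 22.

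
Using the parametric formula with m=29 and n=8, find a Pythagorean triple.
(777, 464, 905)

Euclid's formula: a = m² - n², b = 2mn, c = m² + n²
m = 29, n = 8
a = 29² - 8² = 841 - 64 = 777
b = 2 × 29 × 8 = 464
c = 29² + 8² = 841 + 64 = 905
Verification: 777² + 464² = 603729 + 215296 = 819025 = 905² ✓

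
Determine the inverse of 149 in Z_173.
36

gcd(149, 173) = 1, so the inverse exists.
Extended Euclidean algorithm on (173, 149):
173 = 1 × 149 + 24  ⟹  24 = (1)·173 + (-1)·149
149 = 6 × 24 + 5  ⟹  5 = (-6)·173 + (7)·149
24 = 4 × 5 + 4  ⟹  4 = (25)·173 + (-29)·149
5 = 1 × 4 + 1  ⟹  1 = (-31)·173 + (36)·149
So (36)·149 ≡ 1 (mod 173), i.e. 149^(-1) ≡ 36 (mod 173).
Check: 149 × 36 = 5364 ≡ 1 (mod 173)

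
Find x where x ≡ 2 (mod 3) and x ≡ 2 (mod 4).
2

Using Chinese Remainder Theorem:
M = 3 × 4 = 12
M1 = 4, M2 = 3
y1 = 4^(-1) mod 3 = 1
y2 = 3^(-1) mod 4 = 3
x = (2×4×1 + 2×3×3) mod 12 = 2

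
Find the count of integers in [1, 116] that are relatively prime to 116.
56

116 = 2^2 × 29
φ(n) = n × ∏(1 - 1/p) for each prime p dividing n
φ(116) = 116 × (1 - 1/2) × (1 - 1/29) = 56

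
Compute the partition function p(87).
38887673

p(n) counts ways to write n as a sum of positive integers (order ignored).
Euler's pentagonal recurrence: p(k) = p(k-1) + p(k-2) - p(k-5) - p(k-7) + p(k-12) + p(k-15) - ... (offsets j(3j∓1)/2, signs ++--, p(0)=1, p(<0)=0).
DP table for k = 0..86: p(0)=1, p(1)=1, p(2)=2, p(3)=3, p(4)=5, p(5)=7, p(6)=11, p(7)=15, p(8)=22, p(9)=30, p(10)=42, p(11)=56, p(12)=77, p(13)=101, p(14)=135, p(15)=176, p(16)=231, p(17)=297, p(18)=385, p(19)=490, p(20)=627, p(21)=792, p(22)=1002, p(23)=1255, p(24)=1575, p(25)=1958, p(26)=2436, p(27)=3010, p(28)=3718, p(29)=4565, p(30)=5604, p(31)=6842, p(32)=8349, p(33)=10143, p(34)=12310, p(35)=14883, p(36)=17977, p(37)=21637, p(38)=26015, p(39)=31185, p(40)=37338, p(41)=44583, p(42)=53174, p(43)=63261, p(44)=75175, p(45)=89134, p(46)=105558, p(47)=124754, p(48)=147273, p(49)=173525, p(50)=204226, p(51)=239943, p(52)=281589, p(53)=329931, p(54)=386155, p(55)=451276, p(56)=526823, p(57)=614154, p(58)=715220, p(59)=831820, p(60)=966467, p(61)=1121505, p(62)=1300156, p(63)=1505499, p(64)=1741630, p(65)=2012558, p(66)=2323520, p(67)=2679689, p(68)=3087735, p(69)=3554345, p(70)=4087968, p(71)=4697205, p(72)=5392783, p(73)=6185689, p(74)=7089500, p(75)=8118264, p(76)=9289091, p(77)=10619863, p(78)=12132164, p(79)=13848650, p(80)=15796476, p(81)=18004327, p(82)=20506255, p(83)=23338469, p(84)=26543660, p(85)=30167357, p(86)=34262962.
Final step: p(87) = p(86) + p(85) - p(82) - p(80) + p(75) + p(72) - p(65) - p(61) + p(52) + p(47) - p(36) - p(30) + p(17) + p(10)
= 34262962 + 30167357 - 20506255 - 15796476 + 8118264 + 5392783 - 2012558 - 1121505 + 281589 + 124754 - 17977 - 5604 + 297 + 42
= 38887673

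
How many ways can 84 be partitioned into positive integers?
26543660

p(n) counts ways to write n as a sum of positive integers (order ignored).
Euler's pentagonal recurrence: p(k) = p(k-1) + p(k-2) - p(k-5) - p(k-7) + p(k-12) + p(k-15) - ... (offsets j(3j∓1)/2, signs ++--, p(0)=1, p(<0)=0).
DP table for k = 0..83: p(0)=1, p(1)=1, p(2)=2, p(3)=3, p(4)=5, p(5)=7, p(6)=11, p(7)=15, p(8)=22, p(9)=30, p(10)=42, p(11)=56, p(12)=77, p(13)=101, p(14)=135, p(15)=176, p(16)=231, p(17)=297, p(18)=385, p(19)=490, p(20)=627, p(21)=792, p(22)=1002, p(23)=1255, p(24)=1575, p(25)=1958, p(26)=2436, p(27)=3010, p(28)=3718, p(29)=4565, p(30)=5604, p(31)=6842, p(32)=8349, p(33)=10143, p(34)=12310, p(35)=14883, p(36)=17977, p(37)=21637, p(38)=26015, p(39)=31185, p(40)=37338, p(41)=44583, p(42)=53174, p(43)=63261, p(44)=75175, p(45)=89134, p(46)=105558, p(47)=124754, p(48)=147273, p(49)=173525, p(50)=204226, p(51)=239943, p(52)=281589, p(53)=329931, p(54)=386155, p(55)=451276, p(56)=526823, p(57)=614154, p(58)=715220, p(59)=831820, p(60)=966467, p(61)=1121505, p(62)=1300156, p(63)=1505499, p(64)=1741630, p(65)=2012558, p(66)=2323520, p(67)=2679689, p(68)=3087735, p(69)=3554345, p(70)=4087968, p(71)=4697205, p(72)=5392783, p(73)=6185689, p(74)=7089500, p(75)=8118264, p(76)=9289091, p(77)=10619863, p(78)=12132164, p(79)=13848650, p(80)=15796476, p(81)=18004327, p(82)=20506255, p(83)=23338469.
Final step: p(84) = p(83) + p(82) - p(79) - p(77) + p(72) + p(69) - p(62) - p(58) + p(49) + p(44) - p(33) - p(27) + p(14) + p(7)
= 23338469 + 20506255 - 13848650 - 10619863 + 5392783 + 3554345 - 1300156 - 715220 + 173525 + 75175 - 10143 - 3010 + 135 + 15
= 26543660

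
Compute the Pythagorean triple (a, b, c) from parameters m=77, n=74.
(453, 11396, 11405)

Euclid's formula: a = m² - n², b = 2mn, c = m² + n²
m = 77, n = 74
a = 77² - 74² = 5929 - 5476 = 453
b = 2 × 77 × 74 = 11396
c = 77² + 74² = 5929 + 5476 = 11405
Verification: 453² + 11396² = 205209 + 129868816 = 130074025 = 11405² ✓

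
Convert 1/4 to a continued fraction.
[0; 4]

Euclidean algorithm steps:
1 = 0 × 4 + 1
4 = 4 × 1 + 0
Continued fraction: [0; 4]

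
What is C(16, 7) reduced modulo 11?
0

Using Lucas' theorem:
Write n=16 and k=7 in base 11:
n in base 11: [1, 5]
k in base 11: [0, 7]
C(16,7) mod 11 = ∏ C(n_i, k_i) mod 11
Digit binomials (mod 11): C(1,0) = 1; C(5,7) = 0 (k_i > n_i)
Product: 1 × 0 = 0 ≡ 0 (mod 11)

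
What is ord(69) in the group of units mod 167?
166

167 is prime, so ord(69) divides φ(167) = 166.
Divisors of 166: 1, 2, 83, 166.
Repeated squaring: 69^1 ≡ 69, 69^2 ≡ 85, 69^4 ≡ 44, 69^8 ≡ 99, 69^16 ≡ 115, 69^32 ≡ 32, 69^64 ≡ 22, 69^128 ≡ 150 (mod 167).
Test 69^d mod 167 for each divisor d in increasing order:
69^1 ≡ 69
69^2 ≡ 85
69^83 = 69^64·69^16·69^2·69^1 ≡ 166
69^166 = 69^128·69^32·69^4·69^2 ≡ 1  ← first divisor giving 1
The order is 166.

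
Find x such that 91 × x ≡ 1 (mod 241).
98

gcd(91, 241) = 1, so the inverse exists.
Extended Euclidean algorithm on (241, 91):
241 = 2 × 91 + 59  ⟹  59 = (1)·241 + (-2)·91
91 = 1 × 59 + 32  ⟹  32 = (-1)·241 + (3)·91
59 = 1 × 32 + 27  ⟹  27 = (2)·241 + (-5)·91
32 = 1 × 27 + 5  ⟹  5 = (-3)·241 + (8)·91
27 = 5 × 5 + 2  ⟹  2 = (17)·241 + (-45)·91
5 = 2 × 2 + 1  ⟹  1 = (-37)·241 + (98)·91
So (98)·91 ≡ 1 (mod 241), i.e. 91^(-1) ≡ 98 (mod 241).
Check: 91 × 98 = 8918 ≡ 1 (mod 241)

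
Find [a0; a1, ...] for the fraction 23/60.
[0; 2, 1, 1, 1, 1, 4]

Euclidean algorithm steps:
23 = 0 × 60 + 23
60 = 2 × 23 + 14
23 = 1 × 14 + 9
14 = 1 × 9 + 5
9 = 1 × 5 + 4
5 = 1 × 4 + 1
4 = 4 × 1 + 0
Continued fraction: [0; 2, 1, 1, 1, 1, 4]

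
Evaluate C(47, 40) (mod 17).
16

Using Lucas' theorem:
Write n=47 and k=40 in base 17:
n in base 17: [2, 13]
k in base 17: [2, 6]
C(47,40) mod 17 = ∏ C(n_i, k_i) mod 17
Digit binomials (mod 17): C(2,2) = 1; C(13,6) = 1716 ≡ 16
Product: 1 × 16 = 16 ≡ 16 (mod 17)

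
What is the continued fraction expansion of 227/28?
[8; 9, 3]

Euclidean algorithm steps:
227 = 8 × 28 + 3
28 = 9 × 3 + 1
3 = 3 × 1 + 0
Continued fraction: [8; 9, 3]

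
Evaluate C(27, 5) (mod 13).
0

Using Lucas' theorem:
Write n=27 and k=5 in base 13:
n in base 13: [2, 1]
k in base 13: [0, 5]
C(27,5) mod 13 = ∏ C(n_i, k_i) mod 13
Digit binomials (mod 13): C(2,0) = 1; C(1,5) = 0 (k_i > n_i)
Product: 1 × 0 = 0 ≡ 0 (mod 13)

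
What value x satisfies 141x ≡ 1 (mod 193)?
167

gcd(141, 193) = 1, so the inverse exists.
Extended Euclidean algorithm on (193, 141):
193 = 1 × 141 + 52  ⟹  52 = (1)·193 + (-1)·141
141 = 2 × 52 + 37  ⟹  37 = (-2)·193 + (3)·141
52 = 1 × 37 + 15  ⟹  15 = (3)·193 + (-4)·141
37 = 2 × 15 + 7  ⟹  7 = (-8)·193 + (11)·141
15 = 2 × 7 + 1  ⟹  1 = (19)·193 + (-26)·141
So (-26)·141 ≡ 1 (mod 193), i.e. 141^(-1) ≡ -26 ≡ 167 (mod 193).
Check: 141 × 167 = 23547 ≡ 1 (mod 193)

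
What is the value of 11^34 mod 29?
9

Repeated squaring. Binary of 34 = 100010.
11^1 ≡ 11 (mod 29); 11^2 ≡ 5 (mod 29); 11^4 ≡ 25 (mod 29); 11^8 ≡ 16 (mod 29); 11^16 ≡ 24 (mod 29); 11^32 ≡ 25 (mod 29)
11^34 = 11^2 × 11^32 ≡ 9 (mod 29)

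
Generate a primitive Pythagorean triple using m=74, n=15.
(5251, 2220, 5701)

Euclid's formula: a = m² - n², b = 2mn, c = m² + n²
m = 74, n = 15
a = 74² - 15² = 5476 - 225 = 5251
b = 2 × 74 × 15 = 2220
c = 74² + 15² = 5476 + 225 = 5701
Verification: 5251² + 2220² = 27573001 + 4928400 = 32501401 = 5701² ✓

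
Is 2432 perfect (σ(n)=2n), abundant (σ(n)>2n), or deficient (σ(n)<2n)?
abundant

Proper divisors of 2432: sum = 1 + 2 + 4 + 8 + 16 + 19 + 32 + 38 + 64 + 76 + 128 + 152 + 304 + 608 + 1216 = 2668
Since 2668 > 2432, 2432 is abundant.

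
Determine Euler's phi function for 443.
442

443 = 443
φ(n) = n × ∏(1 - 1/p) for each prime p dividing n
φ(443) = 443 × (1 - 1/443) = 442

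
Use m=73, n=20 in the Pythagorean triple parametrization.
(4929, 2920, 5729)

Euclid's formula: a = m² - n², b = 2mn, c = m² + n²
m = 73, n = 20
a = 73² - 20² = 5329 - 400 = 4929
b = 2 × 73 × 20 = 2920
c = 73² + 20² = 5329 + 400 = 5729
Verification: 4929² + 2920² = 24295041 + 8526400 = 32821441 = 5729² ✓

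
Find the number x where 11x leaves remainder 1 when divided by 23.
21

gcd(11, 23) = 1, so the inverse exists.
Extended Euclidean algorithm on (23, 11):
23 = 2 × 11 + 1  ⟹  1 = (1)·23 + (-2)·11
So (-2)·11 ≡ 1 (mod 23), i.e. 11^(-1) ≡ -2 ≡ 21 (mod 23).
Check: 11 × 21 = 231 ≡ 1 (mod 23)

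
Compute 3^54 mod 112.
57

Repeated squaring. Binary of 54 = 110110.
3^1 ≡ 3 (mod 112); 3^2 ≡ 9 (mod 112); 3^4 ≡ 81 (mod 112); 3^8 ≡ 65 (mod 112); 3^16 ≡ 81 (mod 112); 3^32 ≡ 65 (mod 112)
3^54 = 3^2 × 3^4 × 3^16 × 3^32 ≡ 57 (mod 112)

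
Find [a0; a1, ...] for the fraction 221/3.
[73; 1, 2]

Euclidean algorithm steps:
221 = 73 × 3 + 2
3 = 1 × 2 + 1
2 = 2 × 1 + 0
Continued fraction: [73; 1, 2]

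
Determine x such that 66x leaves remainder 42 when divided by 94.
x ≡ 22 (mod 47)

gcd(66, 94) = 2, which divides 42, so solutions exist.
Divide through by 2: 33x ≡ 21 (mod 47).
Find 33^(-1) mod 47 by the extended Euclidean algorithm:
47 = 1 × 33 + 14  ⟹  14 = (1)·47 + (-1)·33
33 = 2 × 14 + 5  ⟹  5 = (-2)·47 + (3)·33
14 = 2 × 5 + 4  ⟹  4 = (5)·47 + (-7)·33
5 = 1 × 4 + 1  ⟹  1 = (-7)·47 + (10)·33
So (10)·33 ≡ 1 (mod 47), i.e. 33^(-1) ≡ 10 (mod 47).
x ≡ 10 × 21 = 210 ≡ 22 (mod 47).
Check: 66 × 22 = 1452 ≡ 42 (mod 94).
x ≡ 22 (mod 47), giving 2 solutions mod 94.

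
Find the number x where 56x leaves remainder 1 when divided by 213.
194

gcd(56, 213) = 1, so the inverse exists.
Extended Euclidean algorithm on (213, 56):
213 = 3 × 56 + 45  ⟹  45 = (1)·213 + (-3)·56
56 = 1 × 45 + 11  ⟹  11 = (-1)·213 + (4)·56
45 = 4 × 11 + 1  ⟹  1 = (5)·213 + (-19)·56
So (-19)·56 ≡ 1 (mod 213), i.e. 56^(-1) ≡ -19 ≡ 194 (mod 213).
Check: 56 × 194 = 10864 ≡ 1 (mod 213)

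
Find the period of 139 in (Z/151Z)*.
75

151 is prime, so ord(139) divides φ(151) = 150.
Divisors of 150: 1, 2, 3, 5, 6, 10, 15, 25, 30, 50, 75, 150.
Repeated squaring: 139^1 ≡ 139, 139^2 ≡ 144, 139^4 ≡ 49, 139^8 ≡ 136, 139^16 ≡ 74, 139^32 ≡ 40, 139^64 ≡ 90, 139^128 ≡ 97 (mod 151).
Test 139^d mod 151 for each divisor d in increasing order:
139^1 ≡ 139
139^2 ≡ 144
139^3 = 139^2·139^1 ≡ 84
139^5 = 139^4·139^1 ≡ 16
139^6 = 139^4·139^2 ≡ 110
139^10 = 139^8·139^2 ≡ 105
139^15 = 139^8·139^4·139^2·139^1 ≡ 19
139^25 = 139^16·139^8·139^1 ≡ 32
139^30 = 139^16·139^8·139^4·139^2 ≡ 59
139^50 = 139^32·139^16·139^2 ≡ 118
139^75 = 139^64·139^8·139^2·139^1 ≡ 1  ← first divisor giving 1
The order is 75.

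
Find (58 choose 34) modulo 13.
0

Using Lucas' theorem:
Write n=58 and k=34 in base 13:
n in base 13: [4, 6]
k in base 13: [2, 8]
C(58,34) mod 13 = ∏ C(n_i, k_i) mod 13
Digit binomials (mod 13): C(4,2) = 6; C(6,8) = 0 (k_i > n_i)
Product: 6 × 0 = 0 ≡ 0 (mod 13)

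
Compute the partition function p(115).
1064144451

p(n) counts ways to write n as a sum of positive integers (order ignored).
Euler's pentagonal recurrence: p(k) = p(k-1) + p(k-2) - p(k-5) - p(k-7) + p(k-12) + p(k-15) - ... (offsets j(3j∓1)/2, signs ++--, p(0)=1, p(<0)=0).
DP table for k = 0..114: p(0)=1, p(1)=1, p(2)=2, p(3)=3, p(4)=5, p(5)=7, p(6)=11, p(7)=15, p(8)=22, p(9)=30, p(10)=42, p(11)=56, p(12)=77, p(13)=101, p(14)=135, p(15)=176, p(16)=231, p(17)=297, p(18)=385, p(19)=490, p(20)=627, p(21)=792, p(22)=1002, p(23)=1255, p(24)=1575, p(25)=1958, p(26)=2436, p(27)=3010, p(28)=3718, p(29)=4565, p(30)=5604, p(31)=6842, p(32)=8349, p(33)=10143, p(34)=12310, p(35)=14883, p(36)=17977, p(37)=21637, p(38)=26015, p(39)=31185, p(40)=37338, p(41)=44583, p(42)=53174, p(43)=63261, p(44)=75175, p(45)=89134, p(46)=105558, p(47)=124754, p(48)=147273, p(49)=173525, p(50)=204226, p(51)=239943, p(52)=281589, p(53)=329931, p(54)=386155, p(55)=451276, p(56)=526823, p(57)=614154, p(58)=715220, p(59)=831820, p(60)=966467, p(61)=1121505, p(62)=1300156, p(63)=1505499, p(64)=1741630, p(65)=2012558, p(66)=2323520, p(67)=2679689, p(68)=3087735, p(69)=3554345, p(70)=4087968, p(71)=4697205, p(72)=5392783, p(73)=6185689, p(74)=7089500, p(75)=8118264, p(76)=9289091, p(77)=10619863, p(78)=12132164, p(79)=13848650, p(80)=15796476, p(81)=18004327, p(82)=20506255, p(83)=23338469, p(84)=26543660, p(85)=30167357, p(86)=34262962, p(87)=38887673, p(88)=44108109, p(89)=49995925, p(90)=56634173, p(91)=64112359, p(92)=72533807, p(93)=82010177, p(94)=92669720, p(95)=104651419, p(96)=118114304, p(97)=133230930, p(98)=150198136, p(99)=169229875, p(100)=190569292, p(101)=214481126, p(102)=241265379, p(103)=271248950, p(104)=304801365, p(105)=342325709, p(106)=384276336, p(107)=431149389, p(108)=483502844, p(109)=541946240, p(110)=607163746, p(111)=679903203, p(112)=761002156, p(113)=851376628, p(114)=952050665.
Final step: p(115) = p(114) + p(113) - p(110) - p(108) + p(103) + p(100) - p(93) - p(89) + p(80) + p(75) - p(64) - p(58) + p(45) + p(38) - p(23) - p(15)
= 952050665 + 851376628 - 607163746 - 483502844 + 271248950 + 190569292 - 82010177 - 49995925 + 15796476 + 8118264 - 1741630 - 715220 + 89134 + 26015 - 1255 - 176
= 1064144451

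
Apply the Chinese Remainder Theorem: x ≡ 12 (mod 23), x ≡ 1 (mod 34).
35

Using Chinese Remainder Theorem:
M = 23 × 34 = 782
M1 = 34, M2 = 23
y1 = 34^(-1) mod 23 = 21
y2 = 23^(-1) mod 34 = 3
x = (12×34×21 + 1×23×3) mod 782 = 35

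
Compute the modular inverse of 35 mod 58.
5

gcd(35, 58) = 1, so the inverse exists.
Extended Euclidean algorithm on (58, 35):
58 = 1 × 35 + 23  ⟹  23 = (1)·58 + (-1)·35
35 = 1 × 23 + 12  ⟹  12 = (-1)·58 + (2)·35
23 = 1 × 12 + 11  ⟹  11 = (2)·58 + (-3)·35
12 = 1 × 11 + 1  ⟹  1 = (-3)·58 + (5)·35
So (5)·35 ≡ 1 (mod 58), i.e. 35^(-1) ≡ 5 (mod 58).
Check: 35 × 5 = 175 ≡ 1 (mod 58)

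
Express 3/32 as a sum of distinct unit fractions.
1/11 + 1/352

Greedy algorithm:
3/32: ceiling(32/3) = 11, use 1/11
1/352: ceiling(352/1) = 352, use 1/352
Result: 3/32 = 1/11 + 1/352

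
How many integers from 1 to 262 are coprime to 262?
130

262 = 2 × 131
φ(n) = n × ∏(1 - 1/p) for each prime p dividing n
φ(262) = 262 × (1 - 1/2) × (1 - 1/131) = 130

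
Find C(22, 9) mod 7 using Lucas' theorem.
0

Using Lucas' theorem:
Write n=22 and k=9 in base 7:
n in base 7: [3, 1]
k in base 7: [1, 2]
C(22,9) mod 7 = ∏ C(n_i, k_i) mod 7
Digit binomials (mod 7): C(3,1) = 3; C(1,2) = 0 (k_i > n_i)
Product: 3 × 0 = 0 ≡ 0 (mod 7)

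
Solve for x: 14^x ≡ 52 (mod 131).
90

Baby-step giant-step with step n = ⌈√131⌉ = 12.
Baby steps 14^j mod 131 (j:value) for j=0..11: 0:1, 1:14, 2:65, 3:124, 4:33, 5:69, 6:49, 7:31, 8:41, 9:50, 10:45, 11:106.
Giant-step multiplier: 14^(-12) ≡ 14^(130-12) = 14^118 ≡ 64 (mod 131).
Giant steps γ_i = 52·64^i mod 131: γ_0=52, γ_1=53, γ_2=117, γ_3=21, γ_4=34, γ_5=80, γ_6=11, γ_7=49 (in table at j=6).
x = i·n + j = 7·12 + 6 = 90.
Check: 14^90 ≡ 52 (mod 131).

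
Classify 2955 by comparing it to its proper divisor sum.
deficient

Proper divisors of 2955: sum = 1 + 3 + 5 + 15 + 197 + 591 + 985 = 1797
Since 1797 < 2955, 2955 is deficient.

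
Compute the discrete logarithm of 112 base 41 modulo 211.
169

Baby-step giant-step with step n = ⌈√211⌉ = 15.
Baby steps 41^j mod 211 (j:value) for j=0..14: 0:1, 1:41, 2:204, 3:135, 4:49, 5:110, 6:79, 7:74, 8:80, 9:115, 10:73, 11:39, 12:122, 13:149, 14:201.
Giant-step multiplier: 41^(-15) ≡ 41^(210-15) = 41^195 ≡ 88 (mod 211).
Giant steps γ_i = 112·88^i mod 211: γ_0=112, γ_1=150, γ_2=118, γ_3=45, γ_4=162, γ_5=119, γ_6=133, γ_7=99, γ_8=61, γ_9=93, γ_10=166, γ_11=49 (in table at j=4).
x = i·n + j = 11·15 + 4 = 169.
Check: 41^169 ≡ 112 (mod 211).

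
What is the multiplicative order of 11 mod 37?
6

37 is prime, so ord(11) divides φ(37) = 36.
Divisors of 36: 1, 2, 3, 4, 6, 9, 12, 18, 36.
Repeated squaring: 11^1 ≡ 11, 11^2 ≡ 10, 11^4 ≡ 26, 11^8 ≡ 10, 11^16 ≡ 26, 11^32 ≡ 10 (mod 37).
Test 11^d mod 37 for each divisor d in increasing order:
11^1 ≡ 11
11^2 ≡ 10
11^3 = 11^2·11^1 ≡ 36
11^4 ≡ 26
11^6 = 11^4·11^2 ≡ 1  ← first divisor giving 1
The order is 6.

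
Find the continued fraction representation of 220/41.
[5; 2, 1, 2, 1, 3]

Euclidean algorithm steps:
220 = 5 × 41 + 15
41 = 2 × 15 + 11
15 = 1 × 11 + 4
11 = 2 × 4 + 3
4 = 1 × 3 + 1
3 = 3 × 1 + 0
Continued fraction: [5; 2, 1, 2, 1, 3]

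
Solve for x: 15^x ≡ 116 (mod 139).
54

Baby-step giant-step with step n = ⌈√139⌉ = 12.
Baby steps 15^j mod 139 (j:value) for j=0..11: 0:1, 1:15, 2:86, 3:39, 4:29, 5:18, 6:131, 7:19, 8:7, 9:105, 10:46, 11:134.
Giant-step multiplier: 15^(-12) ≡ 15^(138-12) = 15^126 ≡ 63 (mod 139).
Giant steps γ_i = 116·63^i mod 139: γ_0=116, γ_1=80, γ_2=36, γ_3=44, γ_4=131 (in table at j=6).
x = i·n + j = 4·12 + 6 = 54.
Check: 15^54 ≡ 116 (mod 139).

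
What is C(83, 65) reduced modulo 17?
9

Using Lucas' theorem:
Write n=83 and k=65 in base 17:
n in base 17: [4, 15]
k in base 17: [3, 14]
C(83,65) mod 17 = ∏ C(n_i, k_i) mod 17
Digit binomials (mod 17): C(4,3) = 4; C(15,14) = 15
Product: 4 × 15 = 60 ≡ 9 (mod 17)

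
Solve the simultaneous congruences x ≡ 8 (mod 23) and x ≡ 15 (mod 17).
100

Using Chinese Remainder Theorem:
M = 23 × 17 = 391
M1 = 17, M2 = 23
y1 = 17^(-1) mod 23 = 19
y2 = 23^(-1) mod 17 = 3
x = (8×17×19 + 15×23×3) mod 391 = 100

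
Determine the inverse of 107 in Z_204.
143

gcd(107, 204) = 1, so the inverse exists.
Extended Euclidean algorithm on (204, 107):
204 = 1 × 107 + 97  ⟹  97 = (1)·204 + (-1)·107
107 = 1 × 97 + 10  ⟹  10 = (-1)·204 + (2)·107
97 = 9 × 10 + 7  ⟹  7 = (10)·204 + (-19)·107
10 = 1 × 7 + 3  ⟹  3 = (-11)·204 + (21)·107
7 = 2 × 3 + 1  ⟹  1 = (32)·204 + (-61)·107
So (-61)·107 ≡ 1 (mod 204), i.e. 107^(-1) ≡ -61 ≡ 143 (mod 204).
Check: 107 × 143 = 15301 ≡ 1 (mod 204)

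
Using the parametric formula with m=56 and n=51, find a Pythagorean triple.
(535, 5712, 5737)

Euclid's formula: a = m² - n², b = 2mn, c = m² + n²
m = 56, n = 51
a = 56² - 51² = 3136 - 2601 = 535
b = 2 × 56 × 51 = 5712
c = 56² + 51² = 3136 + 2601 = 5737
Verification: 535² + 5712² = 286225 + 32626944 = 32913169 = 5737² ✓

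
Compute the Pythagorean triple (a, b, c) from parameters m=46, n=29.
(1275, 2668, 2957)

Euclid's formula: a = m² - n², b = 2mn, c = m² + n²
m = 46, n = 29
a = 46² - 29² = 2116 - 841 = 1275
b = 2 × 46 × 29 = 2668
c = 46² + 29² = 2116 + 841 = 2957
Verification: 1275² + 2668² = 1625625 + 7118224 = 8743849 = 2957² ✓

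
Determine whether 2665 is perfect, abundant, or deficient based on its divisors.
deficient

Proper divisors of 2665: sum = 1 + 5 + 13 + 41 + 65 + 205 + 533 = 863
Since 863 < 2665, 2665 is deficient.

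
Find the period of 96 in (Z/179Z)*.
178

179 is prime, so ord(96) divides φ(179) = 178.
Divisors of 178: 1, 2, 89, 178.
Repeated squaring: 96^1 ≡ 96, 96^2 ≡ 87, 96^4 ≡ 51, 96^8 ≡ 95, 96^16 ≡ 75, 96^32 ≡ 76, 96^64 ≡ 48, 96^128 ≡ 156 (mod 179).
Test 96^d mod 179 for each divisor d in increasing order:
96^1 ≡ 96
96^2 ≡ 87
96^89 = 96^64·96^16·96^8·96^1 ≡ 178
96^178 = 96^128·96^32·96^16·96^2 ≡ 1  ← first divisor giving 1
The order is 178.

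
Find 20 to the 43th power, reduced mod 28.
20

Repeated squaring. Binary of 43 = 101011.
20^1 ≡ 20 (mod 28); 20^2 ≡ 8 (mod 28); 20^4 ≡ 8 (mod 28); 20^8 ≡ 8 (mod 28); 20^16 ≡ 8 (mod 28); 20^32 ≡ 8 (mod 28)
20^43 = 20^1 × 20^2 × 20^8 × 20^32 ≡ 20 (mod 28)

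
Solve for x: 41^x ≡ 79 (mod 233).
59

Baby-step giant-step with step n = ⌈√233⌉ = 16.
Baby steps 41^j mod 233 (j:value) for j=0..15: 0:1, 1:41, 2:50, 3:186, 4:170, 5:213, 6:112, 7:165, 8:8, 9:95, 10:167, 11:90, 12:195, 13:73, 14:197, 15:155.
Giant-step multiplier: 41^(-16) ≡ 41^(232-16) = 41^216 ≡ 142 (mod 233).
Giant steps γ_i = 79·142^i mod 233: γ_0=79, γ_1=34, γ_2=168, γ_3=90 (in table at j=11).
x = i·n + j = 3·16 + 11 = 59.
Check: 41^59 ≡ 79 (mod 233).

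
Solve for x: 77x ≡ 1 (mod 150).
113

gcd(77, 150) = 1, so the inverse exists.
Extended Euclidean algorithm on (150, 77):
150 = 1 × 77 + 73  ⟹  73 = (1)·150 + (-1)·77
77 = 1 × 73 + 4  ⟹  4 = (-1)·150 + (2)·77
73 = 18 × 4 + 1  ⟹  1 = (19)·150 + (-37)·77
So (-37)·77 ≡ 1 (mod 150), i.e. 77^(-1) ≡ -37 ≡ 113 (mod 150).
Check: 77 × 113 = 8701 ≡ 1 (mod 150)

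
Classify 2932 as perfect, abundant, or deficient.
deficient

Proper divisors of 2932: sum = 1 + 2 + 4 + 733 + 1466 = 2206
Since 2206 < 2932, 2932 is deficient.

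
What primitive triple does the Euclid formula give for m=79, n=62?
(2397, 9796, 10085)

Euclid's formula: a = m² - n², b = 2mn, c = m² + n²
m = 79, n = 62
a = 79² - 62² = 6241 - 3844 = 2397
b = 2 × 79 × 62 = 9796
c = 79² + 62² = 6241 + 3844 = 10085
Verification: 2397² + 9796² = 5745609 + 95961616 = 101707225 = 10085² ✓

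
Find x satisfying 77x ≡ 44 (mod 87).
x ≡ 13 (mod 87)

gcd(77, 87) = 1, which divides 44, so solutions exist.
Find 77^(-1) mod 87 by the extended Euclidean algorithm:
87 = 1 × 77 + 10  ⟹  10 = (1)·87 + (-1)·77
77 = 7 × 10 + 7  ⟹  7 = (-7)·87 + (8)·77
10 = 1 × 7 + 3  ⟹  3 = (8)·87 + (-9)·77
7 = 2 × 3 + 1  ⟹  1 = (-23)·87 + (26)·77
So (26)·77 ≡ 1 (mod 87), i.e. 77^(-1) ≡ 26 (mod 87).
x ≡ 26 × 44 = 1144 ≡ 13 (mod 87).
Check: 77 × 13 = 1001 ≡ 44 (mod 87).
Unique solution: x ≡ 13 (mod 87)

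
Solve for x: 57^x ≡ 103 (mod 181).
61

Baby-step giant-step with step n = ⌈√181⌉ = 14.
Baby steps 57^j mod 181 (j:value) for j=0..13: 0:1, 1:57, 2:172, 3:30, 4:81, 5:92, 6:176, 7:77, 8:45, 9:31, 10:138, 11:83, 12:25, 13:158.
Giant-step multiplier: 57^(-14) ≡ 57^(180-14) = 57^166 ≡ 37 (mod 181).
Giant steps γ_i = 103·37^i mod 181: γ_0=103, γ_1=10, γ_2=8, γ_3=115, γ_4=92 (in table at j=5).
x = i·n + j = 4·14 + 5 = 61.
Check: 57^61 ≡ 103 (mod 181).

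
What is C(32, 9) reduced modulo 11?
10

Using Lucas' theorem:
Write n=32 and k=9 in base 11:
n in base 11: [2, 10]
k in base 11: [0, 9]
C(32,9) mod 11 = ∏ C(n_i, k_i) mod 11
Digit binomials (mod 11): C(2,0) = 1; C(10,9) = 10
Product: 1 × 10 = 10 ≡ 10 (mod 11)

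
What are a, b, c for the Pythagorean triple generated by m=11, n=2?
(117, 44, 125)

Euclid's formula: a = m² - n², b = 2mn, c = m² + n²
m = 11, n = 2
a = 11² - 2² = 121 - 4 = 117
b = 2 × 11 × 2 = 44
c = 11² + 2² = 121 + 4 = 125
Verification: 117² + 44² = 13689 + 1936 = 15625 = 125² ✓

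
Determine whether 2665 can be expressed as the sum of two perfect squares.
8² + 51² (a=8, b=51)

Factorization: 2665 = 5 × 13 × 41
By Fermat: n is sum of two squares iff every prime p ≡ 3 (mod 4) appears to even power.
All primes ≡ 3 (mod 4) appear to even power.
Search a = 0, 1, 2, … for 2665 - a² a perfect square: first hit at a = 8: 2665 - 64 = 2601 = 51².
2665 = 8² + 51² = 64 + 2601 ✓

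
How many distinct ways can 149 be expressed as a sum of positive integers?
37027355200

p(n) counts ways to write n as a sum of positive integers (order ignored).
Euler's pentagonal recurrence: p(k) = p(k-1) + p(k-2) - p(k-5) - p(k-7) + p(k-12) + p(k-15) - ... (offsets j(3j∓1)/2, signs ++--, p(0)=1, p(<0)=0).
DP table for k = 0..148: p(0)=1, p(1)=1, p(2)=2, p(3)=3, p(4)=5, p(5)=7, p(6)=11, p(7)=15, p(8)=22, p(9)=30, p(10)=42, p(11)=56, p(12)=77, p(13)=101, p(14)=135, p(15)=176, p(16)=231, p(17)=297, p(18)=385, p(19)=490, p(20)=627, p(21)=792, p(22)=1002, p(23)=1255, p(24)=1575, p(25)=1958, p(26)=2436, p(27)=3010, p(28)=3718, p(29)=4565, p(30)=5604, p(31)=6842, p(32)=8349, p(33)=10143, p(34)=12310, p(35)=14883, p(36)=17977, p(37)=21637, p(38)=26015, p(39)=31185, p(40)=37338, p(41)=44583, p(42)=53174, p(43)=63261, p(44)=75175, p(45)=89134, p(46)=105558, p(47)=124754, p(48)=147273, p(49)=173525, p(50)=204226, p(51)=239943, p(52)=281589, p(53)=329931, p(54)=386155, p(55)=451276, p(56)=526823, p(57)=614154, p(58)=715220, p(59)=831820, p(60)=966467, p(61)=1121505, p(62)=1300156, p(63)=1505499, p(64)=1741630, p(65)=2012558, p(66)=2323520, p(67)=2679689, p(68)=3087735, p(69)=3554345, p(70)=4087968, p(71)=4697205, p(72)=5392783, p(73)=6185689, p(74)=7089500, p(75)=8118264, p(76)=9289091, p(77)=10619863, p(78)=12132164, p(79)=13848650, p(80)=15796476, p(81)=18004327, p(82)=20506255, p(83)=23338469, p(84)=26543660, p(85)=30167357, p(86)=34262962, p(87)=38887673, p(88)=44108109, p(89)=49995925, p(90)=56634173, p(91)=64112359, p(92)=72533807, p(93)=82010177, p(94)=92669720, p(95)=104651419, p(96)=118114304, p(97)=133230930, p(98)=150198136, p(99)=169229875, p(100)=190569292, p(101)=214481126, p(102)=241265379, p(103)=271248950, p(104)=304801365, p(105)=342325709, p(106)=384276336, p(107)=431149389, p(108)=483502844, p(109)=541946240, p(110)=607163746, p(111)=679903203, p(112)=761002156, p(113)=851376628, p(114)=952050665, p(115)=1064144451, p(116)=1188908248, p(117)=1327710076, p(118)=1482074143, p(119)=1653668665, p(120)=1844349560, p(121)=2056148051, p(122)=2291320912, p(123)=2552338241, p(124)=2841940500, p(125)=3163127352, p(126)=3519222692, p(127)=3913864295, p(128)=4351078600, p(129)=4835271870, p(130)=5371315400, p(131)=5964539504, p(132)=6620830889, p(133)=7346629512, p(134)=8149040695, p(135)=9035836076, p(136)=10015581680, p(137)=11097645016, p(138)=12292341831, p(139)=13610949895, p(140)=15065878135, p(141)=16670689208, p(142)=18440293320, p(143)=20390982757, p(144)=22540654445, p(145)=24908858009, p(146)=27517052599, p(147)=30388671978, p(148)=33549419497.
Final step: p(149) = p(148) + p(147) - p(144) - p(142) + p(137) + p(134) - p(127) - p(123) + p(114) + p(109) - p(98) - p(92) + p(79) + p(72) - p(57) - p(49) + p(32) + p(23) - p(4)
= 33549419497 + 30388671978 - 22540654445 - 18440293320 + 11097645016 + 8149040695 - 3913864295 - 2552338241 + 952050665 + 541946240 - 150198136 - 72533807 + 13848650 + 5392783 - 614154 - 173525 + 8349 + 1255 - 5
= 37027355200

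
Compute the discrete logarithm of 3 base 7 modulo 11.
4

Baby-step giant-step with step n = ⌈√11⌉ = 4.
Baby steps 7^j mod 11 (j:value) for j=0..3: 0:1, 1:7, 2:5, 3:2.
Giant-step multiplier: 7^(-4) ≡ 7^(10-4) = 7^6 ≡ 4 (mod 11).
Giant steps γ_i = 3·4^i mod 11: γ_0=3, γ_1=1 (in table at j=0).
x = i·n + j = 1·4 + 0 = 4.
Check: 7^4 ≡ 3 (mod 11).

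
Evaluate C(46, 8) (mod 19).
1

Using Lucas' theorem:
Write n=46 and k=8 in base 19:
n in base 19: [2, 8]
k in base 19: [0, 8]
C(46,8) mod 19 = ∏ C(n_i, k_i) mod 19
Digit binomials (mod 19): C(2,0) = 1; C(8,8) = 1
Product: 1 × 1 = 1 ≡ 1 (mod 19)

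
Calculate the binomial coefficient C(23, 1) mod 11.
1

Using Lucas' theorem:
Write n=23 and k=1 in base 11:
n in base 11: [2, 1]
k in base 11: [0, 1]
C(23,1) mod 11 = ∏ C(n_i, k_i) mod 11
Digit binomials (mod 11): C(2,0) = 1; C(1,1) = 1
Product: 1 × 1 = 1 ≡ 1 (mod 11)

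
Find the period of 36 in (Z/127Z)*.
63

127 is prime, so ord(36) divides φ(127) = 126.
Divisors of 126: 1, 2, 3, 6, 7, 9, 14, 18, 21, 42, 63, 126.
Repeated squaring: 36^1 ≡ 36, 36^2 ≡ 26, 36^4 ≡ 41, 36^8 ≡ 30, 36^16 ≡ 11, 36^32 ≡ 121, 36^64 ≡ 36 (mod 127).
Test 36^d mod 127 for each divisor d in increasing order:
36^1 ≡ 36
36^2 ≡ 26
36^3 = 36^2·36^1 ≡ 47
36^6 = 36^4·36^2 ≡ 50
36^7 = 36^4·36^2·36^1 ≡ 22
36^9 = 36^8·36^1 ≡ 64
36^14 = 36^8·36^4·36^2 ≡ 103
36^18 = 36^16·36^2 ≡ 32
36^21 = 36^16·36^4·36^1 ≡ 107
36^42 = 36^32·36^8·36^2 ≡ 19
36^63 = 36^32·36^16·36^8·36^4·36^2·36^1 ≡ 1  ← first divisor giving 1
The order is 63.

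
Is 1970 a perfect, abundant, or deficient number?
deficient

Proper divisors of 1970: sum = 1 + 2 + 5 + 10 + 197 + 394 + 985 = 1594
Since 1594 < 1970, 1970 is deficient.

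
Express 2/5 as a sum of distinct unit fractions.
1/3 + 1/15

Greedy algorithm:
2/5: ceiling(5/2) = 3, use 1/3
1/15: ceiling(15/1) = 15, use 1/15
Result: 2/5 = 1/3 + 1/15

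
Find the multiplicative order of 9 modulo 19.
9

19 is prime, so ord(9) divides φ(19) = 18.
Divisors of 18: 1, 2, 3, 6, 9, 18.
Repeated squaring: 9^1 ≡ 9, 9^2 ≡ 5, 9^4 ≡ 6, 9^8 ≡ 17, 9^16 ≡ 4 (mod 19).
Test 9^d mod 19 for each divisor d in increasing order:
9^1 ≡ 9
9^2 ≡ 5
9^3 = 9^2·9^1 ≡ 7
9^6 = 9^4·9^2 ≡ 11
9^9 = 9^8·9^1 ≡ 1  ← first divisor giving 1
The order is 9.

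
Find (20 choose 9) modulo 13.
0

Using Lucas' theorem:
Write n=20 and k=9 in base 13:
n in base 13: [1, 7]
k in base 13: [0, 9]
C(20,9) mod 13 = ∏ C(n_i, k_i) mod 13
Digit binomials (mod 13): C(1,0) = 1; C(7,9) = 0 (k_i > n_i)
Product: 1 × 0 = 0 ≡ 0 (mod 13)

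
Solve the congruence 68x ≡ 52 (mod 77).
x ≡ 37 (mod 77)

gcd(68, 77) = 1, which divides 52, so solutions exist.
Find 68^(-1) mod 77 by the extended Euclidean algorithm:
77 = 1 × 68 + 9  ⟹  9 = (1)·77 + (-1)·68
68 = 7 × 9 + 5  ⟹  5 = (-7)·77 + (8)·68
9 = 1 × 5 + 4  ⟹  4 = (8)·77 + (-9)·68
5 = 1 × 4 + 1  ⟹  1 = (-15)·77 + (17)·68
So (17)·68 ≡ 1 (mod 77), i.e. 68^(-1) ≡ 17 (mod 77).
x ≡ 17 × 52 = 884 ≡ 37 (mod 77).
Check: 68 × 37 = 2516 ≡ 52 (mod 77).
Unique solution: x ≡ 37 (mod 77)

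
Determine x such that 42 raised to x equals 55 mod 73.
64

Baby-step giant-step with step n = ⌈√73⌉ = 9.
Baby steps 42^j mod 73 (j:value) for j=0..8: 0:1, 1:42, 2:12, 3:66, 4:71, 5:62, 6:49, 7:14, 8:4.
Giant-step multiplier: 42^(-9) ≡ 42^(72-9) = 42^63 ≡ 10 (mod 73).
Giant steps γ_i = 55·10^i mod 73: γ_0=55, γ_1=39, γ_2=25, γ_3=31, γ_4=18, γ_5=34, γ_6=48, γ_7=42 (in table at j=1).
x = i·n + j = 7·9 + 1 = 64.
Check: 42^64 ≡ 55 (mod 73).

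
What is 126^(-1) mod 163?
22

gcd(126, 163) = 1, so the inverse exists.
Extended Euclidean algorithm on (163, 126):
163 = 1 × 126 + 37  ⟹  37 = (1)·163 + (-1)·126
126 = 3 × 37 + 15  ⟹  15 = (-3)·163 + (4)·126
37 = 2 × 15 + 7  ⟹  7 = (7)·163 + (-9)·126
15 = 2 × 7 + 1  ⟹  1 = (-17)·163 + (22)·126
So (22)·126 ≡ 1 (mod 163), i.e. 126^(-1) ≡ 22 (mod 163).
Check: 126 × 22 = 2772 ≡ 1 (mod 163)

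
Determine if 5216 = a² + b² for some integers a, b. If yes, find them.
Not possible

Factorization: 5216 = 2^5 × 163
By Fermat: n is sum of two squares iff every prime p ≡ 3 (mod 4) appears to even power.
Prime(s) ≡ 3 (mod 4) with odd exponent: [(163, 1)]
Therefore 5216 cannot be expressed as a² + b².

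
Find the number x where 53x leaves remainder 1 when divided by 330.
137

gcd(53, 330) = 1, so the inverse exists.
Extended Euclidean algorithm on (330, 53):
330 = 6 × 53 + 12  ⟹  12 = (1)·330 + (-6)·53
53 = 4 × 12 + 5  ⟹  5 = (-4)·330 + (25)·53
12 = 2 × 5 + 2  ⟹  2 = (9)·330 + (-56)·53
5 = 2 × 2 + 1  ⟹  1 = (-22)·330 + (137)·53
So (137)·53 ≡ 1 (mod 330), i.e. 53^(-1) ≡ 137 (mod 330).
Check: 53 × 137 = 7261 ≡ 1 (mod 330)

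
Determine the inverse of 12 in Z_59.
5

gcd(12, 59) = 1, so the inverse exists.
Extended Euclidean algorithm on (59, 12):
59 = 4 × 12 + 11  ⟹  11 = (1)·59 + (-4)·12
12 = 1 × 11 + 1  ⟹  1 = (-1)·59 + (5)·12
So (5)·12 ≡ 1 (mod 59), i.e. 12^(-1) ≡ 5 (mod 59).
Check: 12 × 5 = 60 ≡ 1 (mod 59)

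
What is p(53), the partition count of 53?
329931

p(n) counts ways to write n as a sum of positive integers (order ignored).
Euler's pentagonal recurrence: p(k) = p(k-1) + p(k-2) - p(k-5) - p(k-7) + p(k-12) + p(k-15) - ... (offsets j(3j∓1)/2, signs ++--, p(0)=1, p(<0)=0).
DP table for k = 0..52: p(0)=1, p(1)=1, p(2)=2, p(3)=3, p(4)=5, p(5)=7, p(6)=11, p(7)=15, p(8)=22, p(9)=30, p(10)=42, p(11)=56, p(12)=77, p(13)=101, p(14)=135, p(15)=176, p(16)=231, p(17)=297, p(18)=385, p(19)=490, p(20)=627, p(21)=792, p(22)=1002, p(23)=1255, p(24)=1575, p(25)=1958, p(26)=2436, p(27)=3010, p(28)=3718, p(29)=4565, p(30)=5604, p(31)=6842, p(32)=8349, p(33)=10143, p(34)=12310, p(35)=14883, p(36)=17977, p(37)=21637, p(38)=26015, p(39)=31185, p(40)=37338, p(41)=44583, p(42)=53174, p(43)=63261, p(44)=75175, p(45)=89134, p(46)=105558, p(47)=124754, p(48)=147273, p(49)=173525, p(50)=204226, p(51)=239943, p(52)=281589.
Final step: p(53) = p(52) + p(51) - p(48) - p(46) + p(41) + p(38) - p(31) - p(27) + p(18) + p(13) - p(2)
= 281589 + 239943 - 147273 - 105558 + 44583 + 26015 - 6842 - 3010 + 385 + 101 - 2
= 329931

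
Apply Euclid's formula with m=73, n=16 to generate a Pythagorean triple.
(5073, 2336, 5585)

Euclid's formula: a = m² - n², b = 2mn, c = m² + n²
m = 73, n = 16
a = 73² - 16² = 5329 - 256 = 5073
b = 2 × 73 × 16 = 2336
c = 73² + 16² = 5329 + 256 = 5585
Verification: 5073² + 2336² = 25735329 + 5456896 = 31192225 = 5585² ✓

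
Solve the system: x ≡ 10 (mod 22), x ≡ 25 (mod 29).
54

Using Chinese Remainder Theorem:
M = 22 × 29 = 638
M1 = 29, M2 = 22
y1 = 29^(-1) mod 22 = 19
y2 = 22^(-1) mod 29 = 4
x = (10×29×19 + 25×22×4) mod 638 = 54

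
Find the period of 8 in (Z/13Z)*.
4

13 is prime, so ord(8) divides φ(13) = 12.
Divisors of 12: 1, 2, 3, 4, 6, 12.
Repeated squaring: 8^1 ≡ 8, 8^2 ≡ 12, 8^4 ≡ 1, 8^8 ≡ 1 (mod 13).
Test 8^d mod 13 for each divisor d in increasing order:
8^1 ≡ 8
8^2 ≡ 12
8^3 = 8^2·8^1 ≡ 5
8^4 ≡ 1  ← first divisor giving 1
The order is 4.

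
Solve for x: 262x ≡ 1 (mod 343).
271

gcd(262, 343) = 1, so the inverse exists.
Extended Euclidean algorithm on (343, 262):
343 = 1 × 262 + 81  ⟹  81 = (1)·343 + (-1)·262
262 = 3 × 81 + 19  ⟹  19 = (-3)·343 + (4)·262
81 = 4 × 19 + 5  ⟹  5 = (13)·343 + (-17)·262
19 = 3 × 5 + 4  ⟹  4 = (-42)·343 + (55)·262
5 = 1 × 4 + 1  ⟹  1 = (55)·343 + (-72)·262
So (-72)·262 ≡ 1 (mod 343), i.e. 262^(-1) ≡ -72 ≡ 271 (mod 343).
Check: 262 × 271 = 71002 ≡ 1 (mod 343)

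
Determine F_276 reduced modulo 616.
360

Matrix identity: Q^n = [[F_(n+1), F_n], [F_n, F_(n-1)]] with Q = [[1,1],[1,0]].
n = 276 = 100010100₂. Square-and-multiply, entries mod 616:
Q^1 = [[1,1],[1,0]]
Q^2 = (Q^1)² = [[2,1],[1,1]]
Q^4 = (Q^2)² = [[5,3],[3,2]]
Q^8 = (Q^4)² = [[34,21],[21,13]]
Q^17 = (Q^8)²·Q = [[120,365],[365,371]]
Q^34 = (Q^17)² = [[401,575],[575,442]]
Q^69 = (Q^34)²·Q = [[407,474],[474,549]]
Q^138 = (Q^69)² = [[397,384],[384,13]]
Q^276 = (Q^138)² = [[145,360],[360,401]]
F_276 mod 616 = Q^276[0][1] = 360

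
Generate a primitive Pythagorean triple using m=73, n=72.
(145, 10512, 10513)

Euclid's formula: a = m² - n², b = 2mn, c = m² + n²
m = 73, n = 72
a = 73² - 72² = 5329 - 5184 = 145
b = 2 × 73 × 72 = 10512
c = 73² + 72² = 5329 + 5184 = 10513
Verification: 145² + 10512² = 21025 + 110502144 = 110523169 = 10513² ✓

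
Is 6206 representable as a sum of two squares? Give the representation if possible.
Not possible

Factorization: 6206 = 2 × 29 × 107
By Fermat: n is sum of two squares iff every prime p ≡ 3 (mod 4) appears to even power.
Prime(s) ≡ 3 (mod 4) with odd exponent: [(107, 1)]
Therefore 6206 cannot be expressed as a² + b².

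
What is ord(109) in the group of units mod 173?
43

173 is prime, so ord(109) divides φ(173) = 172.
Divisors of 172: 1, 2, 4, 43, 86, 172.
Repeated squaring: 109^1 ≡ 109, 109^2 ≡ 117, 109^4 ≡ 22, 109^8 ≡ 138, 109^16 ≡ 14, 109^32 ≡ 23, 109^64 ≡ 10, 109^128 ≡ 100 (mod 173).
Test 109^d mod 173 for each divisor d in increasing order:
109^1 ≡ 109
109^2 ≡ 117
109^4 ≡ 22
109^43 = 109^32·109^8·109^2·109^1 ≡ 1  ← first divisor giving 1
The order is 43.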